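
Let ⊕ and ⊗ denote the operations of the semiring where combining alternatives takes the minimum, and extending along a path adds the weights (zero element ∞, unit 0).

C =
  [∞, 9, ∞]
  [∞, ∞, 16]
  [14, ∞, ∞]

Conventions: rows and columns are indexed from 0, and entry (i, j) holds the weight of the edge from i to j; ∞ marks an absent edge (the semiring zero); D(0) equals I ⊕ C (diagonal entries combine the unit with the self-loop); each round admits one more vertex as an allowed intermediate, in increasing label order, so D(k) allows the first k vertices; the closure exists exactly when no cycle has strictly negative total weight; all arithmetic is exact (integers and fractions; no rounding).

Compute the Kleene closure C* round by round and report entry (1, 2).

D(0):
  [0, 9, ∞]
  [∞, 0, 16]
  [14, ∞, 0]
D(1):
  [0, 9, ∞]
  [∞, 0, 16]
  [14, 23, 0]
D(2):
  [0, 9, 25]
  [∞, 0, 16]
  [14, 23, 0]
D(3):
  [0, 9, 25]
  [30, 0, 16]
  [14, 23, 0]
Answer: C*[1][2] = 16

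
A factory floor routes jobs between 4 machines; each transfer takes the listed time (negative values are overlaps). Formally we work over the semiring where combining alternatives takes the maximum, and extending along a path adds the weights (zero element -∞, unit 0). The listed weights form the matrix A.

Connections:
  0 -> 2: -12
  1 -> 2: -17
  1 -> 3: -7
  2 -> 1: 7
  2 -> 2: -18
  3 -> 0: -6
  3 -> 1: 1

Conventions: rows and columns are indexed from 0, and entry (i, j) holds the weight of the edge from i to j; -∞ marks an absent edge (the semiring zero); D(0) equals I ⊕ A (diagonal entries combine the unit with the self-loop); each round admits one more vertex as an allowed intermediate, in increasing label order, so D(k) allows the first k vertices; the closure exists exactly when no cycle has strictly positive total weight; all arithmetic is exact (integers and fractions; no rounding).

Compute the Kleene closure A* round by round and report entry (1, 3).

D(0):
  [0, -∞, -12, -∞]
  [-∞, 0, -17, -7]
  [-∞, 7, 0, -∞]
  [-6, 1, -∞, 0]
D(1):
  [0, -∞, -12, -∞]
  [-∞, 0, -17, -7]
  [-∞, 7, 0, -∞]
  [-6, 1, -18, 0]
D(2):
  [0, -∞, -12, -∞]
  [-∞, 0, -17, -7]
  [-∞, 7, 0, 0]
  [-6, 1, -16, 0]
D(3):
  [0, -5, -12, -12]
  [-∞, 0, -17, -7]
  [-∞, 7, 0, 0]
  [-6, 1, -16, 0]
D(4):
  [0, -5, -12, -12]
  [-13, 0, -17, -7]
  [-6, 7, 0, 0]
  [-6, 1, -16, 0]
Answer: A*[1][3] = -7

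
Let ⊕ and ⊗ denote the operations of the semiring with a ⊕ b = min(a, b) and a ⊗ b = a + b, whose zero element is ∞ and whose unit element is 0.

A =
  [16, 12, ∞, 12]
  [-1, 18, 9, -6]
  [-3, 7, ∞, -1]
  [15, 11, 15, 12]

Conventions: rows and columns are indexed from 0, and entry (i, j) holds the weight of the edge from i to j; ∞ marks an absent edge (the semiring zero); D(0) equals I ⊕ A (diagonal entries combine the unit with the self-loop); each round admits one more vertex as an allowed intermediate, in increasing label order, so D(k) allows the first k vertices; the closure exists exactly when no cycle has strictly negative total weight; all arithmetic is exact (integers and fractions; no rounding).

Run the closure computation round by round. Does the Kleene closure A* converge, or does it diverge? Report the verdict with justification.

D(0):
  [0, 12, ∞, 12]
  [-1, 0, 9, -6]
  [-3, 7, 0, -1]
  [15, 11, 15, 0]
D(1):
  [0, 12, ∞, 12]
  [-1, 0, 9, -6]
  [-3, 7, 0, -1]
  [15, 11, 15, 0]
D(2):
  [0, 12, 21, 6]
  [-1, 0, 9, -6]
  [-3, 7, 0, -1]
  [10, 11, 15, 0]
D(3):
  [0, 12, 21, 6]
  [-1, 0, 9, -6]
  [-3, 7, 0, -1]
  [10, 11, 15, 0]
D(4):
  [0, 12, 21, 6]
  [-1, 0, 9, -6]
  [-3, 7, 0, -1]
  [10, 11, 15, 0]
Key observation: every diagonal entry stays at the unit through all rounds, so no improving cycle exists.
Answer: CONVERGES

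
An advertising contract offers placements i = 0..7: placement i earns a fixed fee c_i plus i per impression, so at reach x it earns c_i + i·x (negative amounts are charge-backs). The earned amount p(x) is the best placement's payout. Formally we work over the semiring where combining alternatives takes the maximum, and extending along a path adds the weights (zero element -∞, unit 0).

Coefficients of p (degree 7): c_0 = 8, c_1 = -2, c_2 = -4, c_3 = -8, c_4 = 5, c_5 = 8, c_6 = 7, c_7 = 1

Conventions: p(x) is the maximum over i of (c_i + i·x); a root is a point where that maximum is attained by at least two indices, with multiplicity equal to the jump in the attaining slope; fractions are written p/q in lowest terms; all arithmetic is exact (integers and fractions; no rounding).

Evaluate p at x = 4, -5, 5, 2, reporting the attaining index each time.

p(4) = max(8+0·4=8, -2+1·4=2, -4+2·4=4, -8+3·4=4, 5+4·4=21, 8+5·4=28, 7+6·4=31, 1+7·4=29) = 31 (attained by i=6)
p(-5) = max(8+0·(-5)=8, -2+1·(-5)=-7, -4+2·(-5)=-14, -8+3·(-5)=-23, 5+4·(-5)=-15, 8+5·(-5)=-17, 7+6·(-5)=-23, 1+7·(-5)=-34) = 8 (attained by i=0)
p(5) = max(8+0·5=8, -2+1·5=3, -4+2·5=6, -8+3·5=7, 5+4·5=25, 8+5·5=33, 7+6·5=37, 1+7·5=36) = 37 (attained by i=6)
p(2) = max(8+0·2=8, -2+1·2=0, -4+2·2=0, -8+3·2=-2, 5+4·2=13, 8+5·2=18, 7+6·2=19, 1+7·2=15) = 19 (attained by i=6)
Answer: p(4) = 31; p(-5) = 8; p(5) = 37; p(2) = 19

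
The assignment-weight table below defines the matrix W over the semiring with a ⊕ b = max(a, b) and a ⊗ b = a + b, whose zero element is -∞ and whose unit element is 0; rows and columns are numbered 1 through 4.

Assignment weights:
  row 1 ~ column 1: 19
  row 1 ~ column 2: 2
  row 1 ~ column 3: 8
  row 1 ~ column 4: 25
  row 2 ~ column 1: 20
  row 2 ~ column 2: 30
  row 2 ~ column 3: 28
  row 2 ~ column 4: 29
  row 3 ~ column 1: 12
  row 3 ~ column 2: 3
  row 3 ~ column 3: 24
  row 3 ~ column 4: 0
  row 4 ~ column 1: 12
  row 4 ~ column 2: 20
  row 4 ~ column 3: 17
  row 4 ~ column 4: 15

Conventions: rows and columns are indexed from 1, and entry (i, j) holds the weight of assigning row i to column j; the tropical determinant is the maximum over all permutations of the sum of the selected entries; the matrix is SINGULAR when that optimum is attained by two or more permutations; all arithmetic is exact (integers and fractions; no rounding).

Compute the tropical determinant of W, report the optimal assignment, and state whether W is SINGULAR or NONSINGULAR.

σ = (1, 2, 3, 4): 19 + 30 + 24 + 15 = 88
σ = (1, 2, 4, 3): 19 + 30 + 0 + 17 = 66
σ = (1, 3, 2, 4): 19 + 28 + 3 + 15 = 65
σ = (1, 3, 4, 2): 19 + 28 + 0 + 20 = 67
σ = (1, 4, 2, 3): 19 + 29 + 3 + 17 = 68
σ = (1, 4, 3, 2): 19 + 29 + 24 + 20 = 92
σ = (2, 1, 3, 4): 2 + 20 + 24 + 15 = 61
σ = (2, 1, 4, 3): 2 + 20 + 0 + 17 = 39
σ = (2, 3, 1, 4): 2 + 28 + 12 + 15 = 57
σ = (2, 3, 4, 1): 2 + 28 + 0 + 12 = 42
σ = (2, 4, 1, 3): 2 + 29 + 12 + 17 = 60
σ = (2, 4, 3, 1): 2 + 29 + 24 + 12 = 67
σ = (3, 1, 2, 4): 8 + 20 + 3 + 15 = 46
σ = (3, 1, 4, 2): 8 + 20 + 0 + 20 = 48
σ = (3, 2, 1, 4): 8 + 30 + 12 + 15 = 65
σ = (3, 2, 4, 1): 8 + 30 + 0 + 12 = 50
σ = (3, 4, 1, 2): 8 + 29 + 12 + 20 = 69
σ = (3, 4, 2, 1): 8 + 29 + 3 + 12 = 52
σ = (4, 1, 2, 3): 25 + 20 + 3 + 17 = 65
σ = (4, 1, 3, 2): 25 + 20 + 24 + 20 = 89
σ = (4, 2, 1, 3): 25 + 30 + 12 + 17 = 84
σ = (4, 2, 3, 1): 25 + 30 + 24 + 12 = 91
σ = (4, 3, 1, 2): 25 + 28 + 12 + 20 = 85
σ = (4, 3, 2, 1): 25 + 28 + 3 + 12 = 68
Optimal value attained by: σ = (1, 4, 3, 2).
Answer: det⊕(W) = 92; verdict: NONSINGULAR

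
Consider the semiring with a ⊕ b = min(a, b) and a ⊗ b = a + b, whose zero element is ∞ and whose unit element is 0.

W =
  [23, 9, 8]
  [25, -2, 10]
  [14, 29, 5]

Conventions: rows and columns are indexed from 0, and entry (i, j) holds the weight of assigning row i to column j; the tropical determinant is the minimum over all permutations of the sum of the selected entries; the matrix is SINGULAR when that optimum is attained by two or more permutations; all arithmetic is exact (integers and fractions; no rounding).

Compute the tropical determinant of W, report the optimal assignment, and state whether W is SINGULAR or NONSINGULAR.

σ = (0, 1, 2): 23 + (-2) + 5 = 26
σ = (0, 2, 1): 23 + 10 + 29 = 62
σ = (1, 0, 2): 9 + 25 + 5 = 39
σ = (1, 2, 0): 9 + 10 + 14 = 33
σ = (2, 0, 1): 8 + 25 + 29 = 62
σ = (2, 1, 0): 8 + (-2) + 14 = 20
Optimal value attained by: σ = (2, 1, 0).
Answer: det⊕(W) = 20; verdict: NONSINGULAR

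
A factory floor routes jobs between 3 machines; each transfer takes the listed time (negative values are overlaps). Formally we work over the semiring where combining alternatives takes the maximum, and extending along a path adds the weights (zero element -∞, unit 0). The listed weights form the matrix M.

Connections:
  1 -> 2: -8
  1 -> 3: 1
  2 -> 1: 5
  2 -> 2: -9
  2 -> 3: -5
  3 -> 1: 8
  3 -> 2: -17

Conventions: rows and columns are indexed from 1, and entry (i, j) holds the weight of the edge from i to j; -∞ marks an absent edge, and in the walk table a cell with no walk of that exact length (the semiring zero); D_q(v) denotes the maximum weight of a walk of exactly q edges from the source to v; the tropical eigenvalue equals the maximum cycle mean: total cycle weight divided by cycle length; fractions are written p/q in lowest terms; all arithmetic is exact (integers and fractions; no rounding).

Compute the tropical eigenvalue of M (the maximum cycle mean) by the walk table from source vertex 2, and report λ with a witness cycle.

q=0: [-∞, 0, -∞]
q=1: [5, -9, -5]
q=2: [3, -3, 6]
q=3: [14, -5, 4]
Optimal cycle mean attained by: cycle 1->3->1, total 1 + 8, length 2.
Answer: λ = 9/2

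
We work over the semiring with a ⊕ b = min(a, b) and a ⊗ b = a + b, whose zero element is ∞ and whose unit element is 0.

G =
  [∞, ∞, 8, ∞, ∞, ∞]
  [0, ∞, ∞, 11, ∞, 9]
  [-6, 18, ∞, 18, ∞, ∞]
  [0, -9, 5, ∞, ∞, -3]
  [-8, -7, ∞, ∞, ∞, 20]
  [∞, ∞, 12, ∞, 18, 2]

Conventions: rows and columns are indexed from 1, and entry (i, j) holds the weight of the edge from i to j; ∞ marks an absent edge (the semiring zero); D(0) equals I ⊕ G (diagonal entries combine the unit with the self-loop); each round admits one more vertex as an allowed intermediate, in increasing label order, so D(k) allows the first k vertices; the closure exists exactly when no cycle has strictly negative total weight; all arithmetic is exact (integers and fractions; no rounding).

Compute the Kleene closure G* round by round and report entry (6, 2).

D(0):
  [0, ∞, 8, ∞, ∞, ∞]
  [0, 0, ∞, 11, ∞, 9]
  [-6, 18, 0, 18, ∞, ∞]
  [0, -9, 5, 0, ∞, -3]
  [-8, -7, ∞, ∞, 0, 20]
  [∞, ∞, 12, ∞, 18, 0]
D(1):
  [0, ∞, 8, ∞, ∞, ∞]
  [0, 0, 8, 11, ∞, 9]
  [-6, 18, 0, 18, ∞, ∞]
  [0, -9, 5, 0, ∞, -3]
  [-8, -7, 0, ∞, 0, 20]
  [∞, ∞, 12, ∞, 18, 0]
D(2):
  [0, ∞, 8, ∞, ∞, ∞]
  [0, 0, 8, 11, ∞, 9]
  [-6, 18, 0, 18, ∞, 27]
  [-9, -9, -1, 0, ∞, -3]
  [-8, -7, 0, 4, 0, 2]
  [∞, ∞, 12, ∞, 18, 0]
D(3):
  [0, 26, 8, 26, ∞, 35]
  [0, 0, 8, 11, ∞, 9]
  [-6, 18, 0, 18, ∞, 27]
  [-9, -9, -1, 0, ∞, -3]
  [-8, -7, 0, 4, 0, 2]
  [6, 30, 12, 30, 18, 0]
D(4):
  [0, 17, 8, 26, ∞, 23]
  [0, 0, 8, 11, ∞, 8]
  [-6, 9, 0, 18, ∞, 15]
  [-9, -9, -1, 0, ∞, -3]
  [-8, -7, 0, 4, 0, 1]
  [6, 21, 12, 30, 18, 0]
D(5):
  [0, 17, 8, 26, ∞, 23]
  [0, 0, 8, 11, ∞, 8]
  [-6, 9, 0, 18, ∞, 15]
  [-9, -9, -1, 0, ∞, -3]
  [-8, -7, 0, 4, 0, 1]
  [6, 11, 12, 22, 18, 0]
D(6):
  [0, 17, 8, 26, 41, 23]
  [0, 0, 8, 11, 26, 8]
  [-6, 9, 0, 18, 33, 15]
  [-9, -9, -1, 0, 15, -3]
  [-8, -7, 0, 4, 0, 1]
  [6, 11, 12, 22, 18, 0]
Answer: G*[6][2] = 11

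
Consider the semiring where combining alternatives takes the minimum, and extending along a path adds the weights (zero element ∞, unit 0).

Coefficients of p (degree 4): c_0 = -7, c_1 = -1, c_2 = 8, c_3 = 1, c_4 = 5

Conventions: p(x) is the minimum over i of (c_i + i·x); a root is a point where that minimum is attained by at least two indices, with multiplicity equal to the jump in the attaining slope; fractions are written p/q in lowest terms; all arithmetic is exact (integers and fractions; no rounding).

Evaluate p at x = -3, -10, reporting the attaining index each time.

p(-3) = min(-7+0·(-3)=-7, -1+1·(-3)=-4, 8+2·(-3)=2, 1+3·(-3)=-8, 5+4·(-3)=-7) = -8 (attained by i=3)
p(-10) = min(-7+0·(-10)=-7, -1+1·(-10)=-11, 8+2·(-10)=-12, 1+3·(-10)=-29, 5+4·(-10)=-35) = -35 (attained by i=4)
Answer: p(-3) = -8; p(-10) = -35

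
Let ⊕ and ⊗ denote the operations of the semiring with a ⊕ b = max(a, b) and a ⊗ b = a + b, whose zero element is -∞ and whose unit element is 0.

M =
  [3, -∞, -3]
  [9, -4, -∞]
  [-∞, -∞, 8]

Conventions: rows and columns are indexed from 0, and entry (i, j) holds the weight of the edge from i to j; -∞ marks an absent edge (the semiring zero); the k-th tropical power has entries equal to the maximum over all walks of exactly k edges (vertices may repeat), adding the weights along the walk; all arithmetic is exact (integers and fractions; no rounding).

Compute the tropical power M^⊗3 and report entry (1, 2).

M^⊗2:
  [6, -∞, 5]
  [12, -8, 6]
  [-∞, -∞, 16]
M^⊗3:
  [9, -∞, 13]
  [15, -12, 14]
  [-∞, -∞, 24]
Key observation: the optimum is the walk 1->0->2->2, with weight 9 + (-3) + 8 = 14.
Optimal value attained by: walk 1->0->2->2.
Answer: (M^⊗3)[1][2] = 14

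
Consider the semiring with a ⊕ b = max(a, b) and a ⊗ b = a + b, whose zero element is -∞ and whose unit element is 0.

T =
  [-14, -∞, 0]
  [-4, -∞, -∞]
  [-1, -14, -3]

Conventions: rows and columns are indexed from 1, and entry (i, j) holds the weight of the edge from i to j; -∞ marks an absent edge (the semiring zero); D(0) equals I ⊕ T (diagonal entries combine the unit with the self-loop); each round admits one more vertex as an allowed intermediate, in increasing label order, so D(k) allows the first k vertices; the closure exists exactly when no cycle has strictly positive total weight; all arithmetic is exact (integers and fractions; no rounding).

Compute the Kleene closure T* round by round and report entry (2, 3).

D(0):
  [0, -∞, 0]
  [-4, 0, -∞]
  [-1, -14, 0]
D(1):
  [0, -∞, 0]
  [-4, 0, -4]
  [-1, -14, 0]
D(2):
  [0, -∞, 0]
  [-4, 0, -4]
  [-1, -14, 0]
D(3):
  [0, -14, 0]
  [-4, 0, -4]
  [-1, -14, 0]
Answer: T*[2][3] = -4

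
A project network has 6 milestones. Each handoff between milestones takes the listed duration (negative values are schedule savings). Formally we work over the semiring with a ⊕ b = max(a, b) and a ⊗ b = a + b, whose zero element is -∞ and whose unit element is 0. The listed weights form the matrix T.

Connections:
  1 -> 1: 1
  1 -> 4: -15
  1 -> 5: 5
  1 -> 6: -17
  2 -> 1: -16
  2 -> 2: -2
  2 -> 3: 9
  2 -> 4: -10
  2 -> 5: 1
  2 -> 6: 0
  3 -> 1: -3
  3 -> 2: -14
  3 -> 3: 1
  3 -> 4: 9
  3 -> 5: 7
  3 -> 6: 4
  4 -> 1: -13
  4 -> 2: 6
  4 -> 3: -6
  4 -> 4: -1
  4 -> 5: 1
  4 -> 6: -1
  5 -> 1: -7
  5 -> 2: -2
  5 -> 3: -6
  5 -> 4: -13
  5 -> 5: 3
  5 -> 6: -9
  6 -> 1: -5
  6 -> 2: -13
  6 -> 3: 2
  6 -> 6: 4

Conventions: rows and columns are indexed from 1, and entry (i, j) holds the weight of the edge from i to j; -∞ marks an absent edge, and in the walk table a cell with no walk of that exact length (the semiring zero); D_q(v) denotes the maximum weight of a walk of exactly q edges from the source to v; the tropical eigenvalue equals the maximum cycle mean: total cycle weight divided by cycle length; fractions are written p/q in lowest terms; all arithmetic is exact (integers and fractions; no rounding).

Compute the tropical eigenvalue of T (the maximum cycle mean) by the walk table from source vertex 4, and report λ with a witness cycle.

q=0: [-∞, -∞, -∞, 0, -∞, -∞]
q=1: [-13, 6, -6, -1, 1, -1]
q=2: [-6, 5, 15, 3, 7, 6]
q=3: [12, 9, 16, 24, 22, 19]
q=4: [15, 30, 21, 25, 25, 23]
q=5: [18, 31, 39, 30, 31, 30]
q=6: [36, 36, 40, 48, 46, 43]
Optimal cycle mean attained by: cycle 2->3->4->2, total 9 + 9 + 6, length 3.
Answer: λ = 8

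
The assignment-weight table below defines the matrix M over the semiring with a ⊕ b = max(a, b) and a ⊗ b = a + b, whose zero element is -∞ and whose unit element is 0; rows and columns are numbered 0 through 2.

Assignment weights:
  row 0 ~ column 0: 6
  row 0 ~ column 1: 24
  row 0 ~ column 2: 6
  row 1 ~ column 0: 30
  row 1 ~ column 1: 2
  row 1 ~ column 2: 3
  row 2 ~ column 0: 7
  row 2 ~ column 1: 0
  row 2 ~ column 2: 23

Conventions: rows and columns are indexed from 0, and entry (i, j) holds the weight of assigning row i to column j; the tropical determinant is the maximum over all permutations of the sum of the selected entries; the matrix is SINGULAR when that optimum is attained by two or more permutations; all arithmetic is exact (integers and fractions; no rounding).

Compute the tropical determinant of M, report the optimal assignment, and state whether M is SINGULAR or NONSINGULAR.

σ = (0, 1, 2): 6 + 2 + 23 = 31
σ = (0, 2, 1): 6 + 3 + 0 = 9
σ = (1, 0, 2): 24 + 30 + 23 = 77
σ = (1, 2, 0): 24 + 3 + 7 = 34
σ = (2, 0, 1): 6 + 30 + 0 = 36
σ = (2, 1, 0): 6 + 2 + 7 = 15
Optimal value attained by: σ = (1, 0, 2).
Answer: det⊕(M) = 77; verdict: NONSINGULAR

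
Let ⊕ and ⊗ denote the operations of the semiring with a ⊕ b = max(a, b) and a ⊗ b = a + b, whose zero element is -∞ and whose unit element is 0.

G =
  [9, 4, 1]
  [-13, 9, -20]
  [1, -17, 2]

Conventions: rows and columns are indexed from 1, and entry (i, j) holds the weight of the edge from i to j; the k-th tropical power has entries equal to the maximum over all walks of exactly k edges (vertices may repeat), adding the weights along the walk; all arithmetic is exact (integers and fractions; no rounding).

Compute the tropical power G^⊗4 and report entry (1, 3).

G^⊗2:
  [18, 13, 10]
  [-4, 18, -11]
  [10, 5, 4]
G^⊗3:
  [27, 22, 19]
  [5, 27, -2]
  [19, 14, 11]
G^⊗4:
  [36, 31, 28]
  [14, 36, 7]
  [28, 23, 20]
Key observation: the optimum is the walk 1->1->1->1->3, with weight 9 + 9 + 9 + 1 = 28.
Optimal value attained by: walk 1->1->1->1->3.
Answer: (G^⊗4)[1][3] = 28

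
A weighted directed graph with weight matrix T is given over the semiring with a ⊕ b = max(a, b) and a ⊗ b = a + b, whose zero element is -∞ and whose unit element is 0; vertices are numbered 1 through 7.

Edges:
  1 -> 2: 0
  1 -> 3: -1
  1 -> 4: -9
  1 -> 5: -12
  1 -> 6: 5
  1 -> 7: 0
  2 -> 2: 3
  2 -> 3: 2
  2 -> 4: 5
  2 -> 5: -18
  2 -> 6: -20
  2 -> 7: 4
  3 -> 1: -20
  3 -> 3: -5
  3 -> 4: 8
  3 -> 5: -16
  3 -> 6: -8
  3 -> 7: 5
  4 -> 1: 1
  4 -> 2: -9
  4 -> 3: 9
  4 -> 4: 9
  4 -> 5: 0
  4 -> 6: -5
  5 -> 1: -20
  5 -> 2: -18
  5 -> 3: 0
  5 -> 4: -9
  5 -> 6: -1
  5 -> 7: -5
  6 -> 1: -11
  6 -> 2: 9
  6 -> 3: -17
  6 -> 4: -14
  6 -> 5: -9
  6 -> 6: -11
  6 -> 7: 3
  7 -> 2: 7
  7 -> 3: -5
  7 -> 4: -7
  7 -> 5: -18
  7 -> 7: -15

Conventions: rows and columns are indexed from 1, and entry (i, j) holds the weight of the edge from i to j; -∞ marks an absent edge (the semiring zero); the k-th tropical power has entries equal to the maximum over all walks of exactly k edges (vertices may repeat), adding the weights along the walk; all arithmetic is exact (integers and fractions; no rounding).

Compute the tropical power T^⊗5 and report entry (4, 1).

T^⊗2:
  [-6, 14, 2, 7, -4, -6, 8]
  [6, 11, 14, 14, 5, 0, 7]
  [9, 12, 17, 17, 8, 3, 0]
  [10, 4, 18, 18, 9, 6, 14]
  [-8, 8, 0, 8, -9, -8, 5]
  [-13, 12, 11, 14, -9, -6, 13]
  [-6, 10, 9, 12, -7, -12, 11]
T^⊗3:
  [8, 17, 16, 19, 7, 2, 18]
  [15, 14, 23, 23, 14, 11, 19]
  [18, 15, 26, 26, 17, 14, 22]
  [19, 21, 27, 27, 18, 15, 23]
  [9, 12, 17, 17, 8, 3, 12]
  [15, 20, 23, 23, 14, 9, 16]
  [13, 18, 21, 21, 12, 7, 14]
T^⊗4:
  [20, 25, 28, 28, 19, 14, 21]
  [24, 26, 32, 32, 23, 20, 28]
  [27, 29, 35, 35, 26, 23, 31]
  [28, 30, 36, 36, 27, 24, 32]
  [18, 19, 26, 26, 17, 14, 22]
  [24, 23, 32, 32, 23, 20, 28]
  [22, 21, 30, 30, 21, 18, 26]
T^⊗5:
  [29, 28, 37, 37, 28, 25, 33]
  [33, 35, 41, 41, 32, 29, 37]
  [36, 38, 44, 44, 35, 32, 40]
  [37, 39, 45, 45, 36, 33, 41]
  [27, 29, 35, 35, 26, 23, 31]
  [33, 35, 41, 41, 32, 29, 37]
  [31, 33, 39, 39, 30, 27, 35]
Key observation: the optimum is the walk 4->4->4->4->4->1, with weight 9 + 9 + 9 + 9 + 1 = 37.
Optimal value attained by: walk 4->4->4->4->4->1.
Answer: (T^⊗5)[4][1] = 37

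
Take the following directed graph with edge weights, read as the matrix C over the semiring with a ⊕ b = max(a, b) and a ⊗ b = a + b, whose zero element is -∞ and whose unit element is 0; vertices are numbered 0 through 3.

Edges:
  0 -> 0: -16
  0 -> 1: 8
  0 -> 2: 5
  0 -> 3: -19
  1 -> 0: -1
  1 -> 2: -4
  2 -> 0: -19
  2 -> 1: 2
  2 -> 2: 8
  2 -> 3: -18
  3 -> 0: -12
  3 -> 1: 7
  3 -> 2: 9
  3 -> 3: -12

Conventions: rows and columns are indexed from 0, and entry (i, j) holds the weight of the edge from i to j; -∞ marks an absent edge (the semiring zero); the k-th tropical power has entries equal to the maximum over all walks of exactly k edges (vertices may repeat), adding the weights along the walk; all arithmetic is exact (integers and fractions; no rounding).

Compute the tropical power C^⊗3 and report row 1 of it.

C^⊗2:
  [7, 7, 13, -13]
  [-17, 7, 4, -20]
  [1, 10, 16, -10]
  [6, 11, 17, -9]
C^⊗3:
  [6, 15, 21, -5]
  [6, 6, 12, -14]
  [9, 18, 24, -2]
  [10, 19, 25, -1]
Answer: row 1 of C^⊗3 = [6, 6, 12, -14]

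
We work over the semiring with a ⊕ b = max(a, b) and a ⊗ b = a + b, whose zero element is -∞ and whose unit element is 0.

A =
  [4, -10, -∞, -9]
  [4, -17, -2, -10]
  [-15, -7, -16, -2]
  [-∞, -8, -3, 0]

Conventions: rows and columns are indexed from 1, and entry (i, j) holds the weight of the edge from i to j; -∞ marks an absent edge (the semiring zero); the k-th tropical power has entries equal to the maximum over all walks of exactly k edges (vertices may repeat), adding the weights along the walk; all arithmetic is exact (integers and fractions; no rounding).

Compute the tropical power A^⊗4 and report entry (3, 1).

A^⊗2:
  [8, -6, -12, -5]
  [8, -6, -13, -4]
  [-3, -10, -5, -2]
  [-4, -8, -3, 0]
A^⊗3:
  [12, -2, -8, -1]
  [12, -2, -7, -1]
  [1, -10, -5, -2]
  [0, -8, -3, 0]
A^⊗4:
  [16, 2, -4, 3]
  [16, 2, -4, 3]
  [5, -9, -5, -2]
  [4, -8, -3, 0]
Key observation: the optimum is the walk 3->2->1->1->1, with weight (-7) + 4 + 4 + 4 = 5.
Optimal value attained by: walk 3->2->1->1->1.
Answer: (A^⊗4)[3][1] = 5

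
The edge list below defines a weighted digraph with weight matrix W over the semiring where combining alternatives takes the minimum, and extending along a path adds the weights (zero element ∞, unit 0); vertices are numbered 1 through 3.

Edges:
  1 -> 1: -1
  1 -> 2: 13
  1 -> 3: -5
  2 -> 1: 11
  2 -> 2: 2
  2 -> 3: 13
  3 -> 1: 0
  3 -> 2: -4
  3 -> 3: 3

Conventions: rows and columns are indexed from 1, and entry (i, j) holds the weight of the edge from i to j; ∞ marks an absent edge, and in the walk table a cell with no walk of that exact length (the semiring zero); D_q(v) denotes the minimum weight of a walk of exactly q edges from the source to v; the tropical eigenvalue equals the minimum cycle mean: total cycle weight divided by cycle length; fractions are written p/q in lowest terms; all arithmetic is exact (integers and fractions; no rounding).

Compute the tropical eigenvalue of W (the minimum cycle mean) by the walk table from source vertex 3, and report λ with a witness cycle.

q=0: [∞, ∞, 0]
q=1: [0, -4, 3]
q=2: [-1, -2, -5]
q=3: [-5, -9, -6]
Optimal cycle mean attained by: cycle 1->3->1, total (-5) + 0, length 2.
Answer: λ = -5/2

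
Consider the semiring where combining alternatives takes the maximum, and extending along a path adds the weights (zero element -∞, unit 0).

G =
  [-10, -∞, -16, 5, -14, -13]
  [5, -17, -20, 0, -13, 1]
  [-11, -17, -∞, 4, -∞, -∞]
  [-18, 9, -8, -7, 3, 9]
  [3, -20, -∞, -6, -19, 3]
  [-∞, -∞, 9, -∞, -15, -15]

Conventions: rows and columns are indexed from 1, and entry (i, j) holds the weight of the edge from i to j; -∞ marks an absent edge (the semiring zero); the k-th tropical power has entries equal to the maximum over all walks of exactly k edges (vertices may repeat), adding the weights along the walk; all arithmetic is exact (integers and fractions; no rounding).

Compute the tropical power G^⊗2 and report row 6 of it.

G^⊗2:
  [-11, 14, -3, -2, 8, 14]
  [-5, 9, 10, 10, 3, 9]
  [-12, 13, -4, -3, 7, 13]
  [14, 2, 18, 9, -4, 10]
  [-7, 3, 12, 8, -3, 3]
  [-2, -8, -6, 13, -30, -12]
Answer: row 6 of G^⊗2 = [-2, -8, -6, 13, -30, -12]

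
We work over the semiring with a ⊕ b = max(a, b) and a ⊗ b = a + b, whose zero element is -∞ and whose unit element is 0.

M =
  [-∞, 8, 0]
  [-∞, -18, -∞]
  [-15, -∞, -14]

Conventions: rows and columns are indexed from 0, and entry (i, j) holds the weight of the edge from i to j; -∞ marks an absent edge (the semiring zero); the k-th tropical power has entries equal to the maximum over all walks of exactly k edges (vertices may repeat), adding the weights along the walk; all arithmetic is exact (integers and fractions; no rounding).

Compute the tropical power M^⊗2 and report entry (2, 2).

M^⊗2:
  [-15, -10, -14]
  [-∞, -36, -∞]
  [-29, -7, -15]
Key observation: the optimum is the walk 2->0->2, with weight (-15) + 0 = -15.
Optimal value attained by: walk 2->0->2.
Answer: (M^⊗2)[2][2] = -15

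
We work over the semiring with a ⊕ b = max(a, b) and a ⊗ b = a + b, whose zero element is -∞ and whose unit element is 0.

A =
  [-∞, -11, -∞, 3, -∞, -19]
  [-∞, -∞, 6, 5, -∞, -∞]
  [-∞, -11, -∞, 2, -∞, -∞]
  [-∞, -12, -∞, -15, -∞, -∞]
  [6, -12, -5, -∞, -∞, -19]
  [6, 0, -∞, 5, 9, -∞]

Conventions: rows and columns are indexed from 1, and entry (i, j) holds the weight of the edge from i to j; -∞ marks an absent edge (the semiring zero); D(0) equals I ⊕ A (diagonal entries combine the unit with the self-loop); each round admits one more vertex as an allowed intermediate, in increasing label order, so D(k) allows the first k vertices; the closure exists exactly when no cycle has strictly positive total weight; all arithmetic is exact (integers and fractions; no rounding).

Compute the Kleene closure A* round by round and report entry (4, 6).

D(0):
  [0, -11, -∞, 3, -∞, -19]
  [-∞, 0, 6, 5, -∞, -∞]
  [-∞, -11, 0, 2, -∞, -∞]
  [-∞, -12, -∞, 0, -∞, -∞]
  [6, -12, -5, -∞, 0, -19]
  [6, 0, -∞, 5, 9, 0]
D(1):
  [0, -11, -∞, 3, -∞, -19]
  [-∞, 0, 6, 5, -∞, -∞]
  [-∞, -11, 0, 2, -∞, -∞]
  [-∞, -12, -∞, 0, -∞, -∞]
  [6, -5, -5, 9, 0, -13]
  [6, 0, -∞, 9, 9, 0]
D(2):
  [0, -11, -5, 3, -∞, -19]
  [-∞, 0, 6, 5, -∞, -∞]
  [-∞, -11, 0, 2, -∞, -∞]
  [-∞, -12, -6, 0, -∞, -∞]
  [6, -5, 1, 9, 0, -13]
  [6, 0, 6, 9, 9, 0]
D(3):
  [0, -11, -5, 3, -∞, -19]
  [-∞, 0, 6, 8, -∞, -∞]
  [-∞, -11, 0, 2, -∞, -∞]
  [-∞, -12, -6, 0, -∞, -∞]
  [6, -5, 1, 9, 0, -13]
  [6, 0, 6, 9, 9, 0]
D(4):
  [0, -9, -3, 3, -∞, -19]
  [-∞, 0, 6, 8, -∞, -∞]
  [-∞, -10, 0, 2, -∞, -∞]
  [-∞, -12, -6, 0, -∞, -∞]
  [6, -3, 3, 9, 0, -13]
  [6, 0, 6, 9, 9, 0]
D(5):
  [0, -9, -3, 3, -∞, -19]
  [-∞, 0, 6, 8, -∞, -∞]
  [-∞, -10, 0, 2, -∞, -∞]
  [-∞, -12, -6, 0, -∞, -∞]
  [6, -3, 3, 9, 0, -13]
  [15, 6, 12, 18, 9, 0]
D(6):
  [0, -9, -3, 3, -10, -19]
  [-∞, 0, 6, 8, -∞, -∞]
  [-∞, -10, 0, 2, -∞, -∞]
  [-∞, -12, -6, 0, -∞, -∞]
  [6, -3, 3, 9, 0, -13]
  [15, 6, 12, 18, 9, 0]
Answer: A*[4][6] = -∞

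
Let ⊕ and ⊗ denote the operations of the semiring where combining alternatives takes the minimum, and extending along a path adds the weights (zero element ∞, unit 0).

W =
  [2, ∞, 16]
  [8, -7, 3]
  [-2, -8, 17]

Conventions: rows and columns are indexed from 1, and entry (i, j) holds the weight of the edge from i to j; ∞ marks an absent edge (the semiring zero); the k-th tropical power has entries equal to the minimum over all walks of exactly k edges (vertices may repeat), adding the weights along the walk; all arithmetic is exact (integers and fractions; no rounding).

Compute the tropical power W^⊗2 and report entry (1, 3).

W^⊗2:
  [4, 8, 18]
  [1, -14, -4]
  [0, -15, -5]
Key observation: the optimum is the walk 1->1->3, with weight 2 + 16 = 18.
Optimal value attained by: walk 1->1->3.
Answer: (W^⊗2)[1][3] = 18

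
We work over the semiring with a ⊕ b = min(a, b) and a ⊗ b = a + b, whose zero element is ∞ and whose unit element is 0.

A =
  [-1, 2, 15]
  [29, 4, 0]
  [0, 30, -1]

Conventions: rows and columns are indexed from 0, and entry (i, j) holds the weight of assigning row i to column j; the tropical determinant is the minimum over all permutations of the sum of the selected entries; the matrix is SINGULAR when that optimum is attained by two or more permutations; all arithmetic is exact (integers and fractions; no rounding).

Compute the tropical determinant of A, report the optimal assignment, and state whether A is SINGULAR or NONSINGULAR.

σ = (0, 1, 2): (-1) + 4 + (-1) = 2
σ = (0, 2, 1): (-1) + 0 + 30 = 29
σ = (1, 0, 2): 2 + 29 + (-1) = 30
σ = (1, 2, 0): 2 + 0 + 0 = 2
σ = (2, 0, 1): 15 + 29 + 30 = 74
σ = (2, 1, 0): 15 + 4 + 0 = 19
Optimal value attained by: σ = (0, 1, 2).
Answer: det⊕(A) = 2; verdict: SINGULAR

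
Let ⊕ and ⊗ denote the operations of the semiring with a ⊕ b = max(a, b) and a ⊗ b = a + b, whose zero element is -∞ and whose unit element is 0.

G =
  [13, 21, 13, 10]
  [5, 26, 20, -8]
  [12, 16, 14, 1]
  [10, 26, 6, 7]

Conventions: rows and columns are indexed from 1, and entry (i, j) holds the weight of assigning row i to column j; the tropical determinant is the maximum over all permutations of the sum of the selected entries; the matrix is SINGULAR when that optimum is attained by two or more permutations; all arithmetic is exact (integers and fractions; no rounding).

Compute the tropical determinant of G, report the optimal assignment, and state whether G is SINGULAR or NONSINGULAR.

σ = (1, 2, 3, 4): 13 + 26 + 14 + 7 = 60
σ = (1, 2, 4, 3): 13 + 26 + 1 + 6 = 46
σ = (1, 3, 2, 4): 13 + 20 + 16 + 7 = 56
σ = (1, 3, 4, 2): 13 + 20 + 1 + 26 = 60
σ = (1, 4, 2, 3): 13 + (-8) + 16 + 6 = 27
σ = (1, 4, 3, 2): 13 + (-8) + 14 + 26 = 45
σ = (2, 1, 3, 4): 21 + 5 + 14 + 7 = 47
σ = (2, 1, 4, 3): 21 + 5 + 1 + 6 = 33
σ = (2, 3, 1, 4): 21 + 20 + 12 + 7 = 60
σ = (2, 3, 4, 1): 21 + 20 + 1 + 10 = 52
σ = (2, 4, 1, 3): 21 + (-8) + 12 + 6 = 31
σ = (2, 4, 3, 1): 21 + (-8) + 14 + 10 = 37
σ = (3, 1, 2, 4): 13 + 5 + 16 + 7 = 41
σ = (3, 1, 4, 2): 13 + 5 + 1 + 26 = 45
σ = (3, 2, 1, 4): 13 + 26 + 12 + 7 = 58
σ = (3, 2, 4, 1): 13 + 26 + 1 + 10 = 50
σ = (3, 4, 1, 2): 13 + (-8) + 12 + 26 = 43
σ = (3, 4, 2, 1): 13 + (-8) + 16 + 10 = 31
σ = (4, 1, 2, 3): 10 + 5 + 16 + 6 = 37
σ = (4, 1, 3, 2): 10 + 5 + 14 + 26 = 55
σ = (4, 2, 1, 3): 10 + 26 + 12 + 6 = 54
σ = (4, 2, 3, 1): 10 + 26 + 14 + 10 = 60
σ = (4, 3, 1, 2): 10 + 20 + 12 + 26 = 68
σ = (4, 3, 2, 1): 10 + 20 + 16 + 10 = 56
Optimal value attained by: σ = (4, 3, 1, 2).
Answer: det⊕(G) = 68; verdict: NONSINGULAR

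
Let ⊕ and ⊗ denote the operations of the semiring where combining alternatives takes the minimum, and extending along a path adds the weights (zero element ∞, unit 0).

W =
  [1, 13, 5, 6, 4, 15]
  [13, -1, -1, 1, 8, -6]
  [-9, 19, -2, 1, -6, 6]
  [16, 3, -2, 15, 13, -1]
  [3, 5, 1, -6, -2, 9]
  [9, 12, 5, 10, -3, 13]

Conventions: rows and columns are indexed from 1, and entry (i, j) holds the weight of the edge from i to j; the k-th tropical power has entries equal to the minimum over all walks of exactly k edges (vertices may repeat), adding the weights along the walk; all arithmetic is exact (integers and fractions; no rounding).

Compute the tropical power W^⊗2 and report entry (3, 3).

W^⊗2:
  [-4, 9, 3, -2, -1, 5]
  [-10, -2, -3, 0, -9, -7]
  [-11, -1, -5, -12, -8, 0]
  [-11, 2, -4, -1, -8, -3]
  [-8, -3, -8, -8, -5, -7]
  [-4, 2, -2, -9, -5, 6]
Key observation: the optimum is the walk 3->5->3, with weight (-6) + 1 = -5.
Optimal value attained by: walk 3->5->3.
Answer: (W^⊗2)[3][3] = -5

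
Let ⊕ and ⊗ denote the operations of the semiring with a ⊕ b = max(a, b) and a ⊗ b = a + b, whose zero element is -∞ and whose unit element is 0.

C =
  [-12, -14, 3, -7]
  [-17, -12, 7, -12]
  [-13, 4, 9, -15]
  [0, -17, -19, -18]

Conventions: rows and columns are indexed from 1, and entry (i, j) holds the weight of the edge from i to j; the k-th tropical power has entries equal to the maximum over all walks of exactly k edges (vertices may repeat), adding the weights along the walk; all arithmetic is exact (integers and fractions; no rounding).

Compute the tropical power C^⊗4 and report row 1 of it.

C^⊗2:
  [-7, 7, 12, -12]
  [-6, 11, 16, -8]
  [-4, 13, 18, -6]
  [-12, -14, 3, -7]
C^⊗3:
  [-1, 16, 21, -3]
  [3, 20, 25, 1]
  [5, 22, 27, 3]
  [-7, 7, 12, -12]
C^⊗4:
  [8, 25, 30, 6]
  [12, 29, 34, 10]
  [14, 31, 36, 12]
  [-1, 16, 21, -3]
Answer: row 1 of C^⊗4 = [8, 25, 30, 6]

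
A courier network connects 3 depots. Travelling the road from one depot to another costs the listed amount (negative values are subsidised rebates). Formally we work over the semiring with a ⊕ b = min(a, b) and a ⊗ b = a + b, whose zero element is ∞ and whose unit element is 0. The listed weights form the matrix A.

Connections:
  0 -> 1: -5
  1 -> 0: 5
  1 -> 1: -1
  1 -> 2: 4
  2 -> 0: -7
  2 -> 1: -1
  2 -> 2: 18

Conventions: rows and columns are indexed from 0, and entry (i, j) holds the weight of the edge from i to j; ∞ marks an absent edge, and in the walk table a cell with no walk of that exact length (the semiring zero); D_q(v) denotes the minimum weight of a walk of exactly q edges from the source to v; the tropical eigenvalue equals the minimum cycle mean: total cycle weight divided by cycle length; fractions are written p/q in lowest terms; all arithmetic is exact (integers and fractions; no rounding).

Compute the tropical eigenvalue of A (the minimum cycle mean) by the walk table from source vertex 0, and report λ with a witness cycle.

q=0: [0, ∞, ∞]
q=1: [∞, -5, ∞]
q=2: [0, -6, -1]
q=3: [-8, -7, -2]
Optimal cycle mean attained by: cycle 0->1->2->0, total (-5) + 4 + (-7), length 3.
Answer: λ = -8/3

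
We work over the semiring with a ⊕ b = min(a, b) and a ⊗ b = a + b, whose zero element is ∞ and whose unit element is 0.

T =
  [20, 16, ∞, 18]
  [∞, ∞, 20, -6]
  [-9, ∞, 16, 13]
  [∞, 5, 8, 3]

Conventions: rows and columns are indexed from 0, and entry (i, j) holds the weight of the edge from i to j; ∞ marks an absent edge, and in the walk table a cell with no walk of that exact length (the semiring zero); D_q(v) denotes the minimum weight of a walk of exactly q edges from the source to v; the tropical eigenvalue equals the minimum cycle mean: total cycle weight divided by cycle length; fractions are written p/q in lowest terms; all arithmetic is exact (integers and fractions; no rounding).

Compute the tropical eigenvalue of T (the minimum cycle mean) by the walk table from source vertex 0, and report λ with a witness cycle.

q=0: [0, ∞, ∞, ∞]
q=1: [20, 16, ∞, 18]
q=2: [40, 23, 26, 10]
q=3: [17, 15, 18, 13]
q=4: [9, 18, 21, 9]
Optimal cycle mean attained by: cycle 1->3->1, total (-6) + 5, length 2.
Answer: λ = -1/2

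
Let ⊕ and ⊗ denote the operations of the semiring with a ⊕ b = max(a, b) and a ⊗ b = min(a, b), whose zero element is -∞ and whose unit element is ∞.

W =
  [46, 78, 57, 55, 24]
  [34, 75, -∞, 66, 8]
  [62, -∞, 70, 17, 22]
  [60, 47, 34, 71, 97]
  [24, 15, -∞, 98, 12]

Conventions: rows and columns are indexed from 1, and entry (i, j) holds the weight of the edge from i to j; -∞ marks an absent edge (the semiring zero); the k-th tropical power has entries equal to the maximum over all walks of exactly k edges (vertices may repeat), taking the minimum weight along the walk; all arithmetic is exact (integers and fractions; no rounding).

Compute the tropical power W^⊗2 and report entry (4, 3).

W^⊗2:
  [57, 75, 57, 66, 55]
  [60, 75, 34, 66, 66]
  [62, 62, 70, 55, 24]
  [60, 60, 57, 97, 71]
  [60, 47, 34, 71, 97]
Key observation: the optimum is the walk 4->1->3, with weight 60 min 57 = 57.
Optimal value attained by: walk 4->1->3.
Answer: (W^⊗2)[4][3] = 57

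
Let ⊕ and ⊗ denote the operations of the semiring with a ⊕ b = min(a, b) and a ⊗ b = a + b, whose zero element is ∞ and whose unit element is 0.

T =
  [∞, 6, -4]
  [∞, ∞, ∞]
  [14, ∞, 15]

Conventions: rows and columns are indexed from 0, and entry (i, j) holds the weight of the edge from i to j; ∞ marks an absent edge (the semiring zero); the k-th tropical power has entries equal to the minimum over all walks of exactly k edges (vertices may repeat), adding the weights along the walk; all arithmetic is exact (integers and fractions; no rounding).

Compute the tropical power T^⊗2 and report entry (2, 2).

T^⊗2:
  [10, ∞, 11]
  [∞, ∞, ∞]
  [29, 20, 10]
Key observation: the optimum is the walk 2->0->2, with weight 14 + (-4) = 10.
Optimal value attained by: walk 2->0->2.
Answer: (T^⊗2)[2][2] = 10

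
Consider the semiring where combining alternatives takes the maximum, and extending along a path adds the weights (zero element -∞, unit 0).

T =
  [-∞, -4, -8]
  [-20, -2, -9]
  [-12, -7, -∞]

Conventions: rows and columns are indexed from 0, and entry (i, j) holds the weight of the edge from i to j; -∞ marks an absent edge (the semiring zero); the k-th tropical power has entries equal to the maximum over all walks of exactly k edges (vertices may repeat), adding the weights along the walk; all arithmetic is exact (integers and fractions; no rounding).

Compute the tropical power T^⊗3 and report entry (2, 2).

T^⊗2:
  [-20, -6, -13]
  [-21, -4, -11]
  [-27, -9, -16]
T^⊗3:
  [-25, -8, -15]
  [-23, -6, -13]
  [-28, -11, -18]
Key observation: the optimum is the walk 2->1->1->2, with weight (-7) + (-2) + (-9) = -18.
Optimal value attained by: walk 2->1->1->2.
Answer: (T^⊗3)[2][2] = -18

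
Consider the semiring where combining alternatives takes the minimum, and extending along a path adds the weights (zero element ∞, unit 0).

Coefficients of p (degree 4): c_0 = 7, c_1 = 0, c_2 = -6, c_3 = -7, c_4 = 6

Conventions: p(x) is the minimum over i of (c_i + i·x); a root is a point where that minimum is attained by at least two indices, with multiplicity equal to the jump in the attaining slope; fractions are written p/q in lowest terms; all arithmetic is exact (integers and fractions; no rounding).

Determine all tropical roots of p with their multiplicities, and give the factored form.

hull edge (i=0, c=7) to (i=1, c=0): slope -7, span 1
hull edge (i=1, c=0) to (i=2, c=-6): slope -6, span 1
hull edge (i=2, c=-6) to (i=3, c=-7): slope -1, span 1
hull edge (i=3, c=-7) to (i=4, c=6): slope 13, span 1
Factored form: p(x) = 6 ⊗ (x ⊕ (-13)) ⊗ (x ⊕ 1) ⊗ (x ⊕ 6) ⊗ (x ⊕ 7)
Answer: roots = -13 (mult 1), 1 (mult 1), 6 (mult 1), 7 (mult 1)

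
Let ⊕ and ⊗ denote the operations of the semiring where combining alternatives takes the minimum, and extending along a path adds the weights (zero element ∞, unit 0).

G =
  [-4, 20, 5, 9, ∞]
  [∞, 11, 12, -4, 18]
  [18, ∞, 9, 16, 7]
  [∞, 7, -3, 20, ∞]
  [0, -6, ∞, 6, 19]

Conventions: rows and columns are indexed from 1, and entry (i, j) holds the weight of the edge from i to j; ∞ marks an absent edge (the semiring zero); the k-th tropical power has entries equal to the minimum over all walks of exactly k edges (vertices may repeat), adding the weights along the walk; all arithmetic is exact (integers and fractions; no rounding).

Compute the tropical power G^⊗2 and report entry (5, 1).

G^⊗2:
  [-8, 16, 1, 5, 12]
  [18, 3, -7, 7, 19]
  [7, 1, 13, 13, 16]
  [15, 18, 6, 3, 4]
  [-4, 5, 3, -10, 12]
Key observation: the optimum is the walk 5->1->1, with weight 0 + (-4) = -4.
Optimal value attained by: walk 5->1->1.
Answer: (G^⊗2)[5][1] = -4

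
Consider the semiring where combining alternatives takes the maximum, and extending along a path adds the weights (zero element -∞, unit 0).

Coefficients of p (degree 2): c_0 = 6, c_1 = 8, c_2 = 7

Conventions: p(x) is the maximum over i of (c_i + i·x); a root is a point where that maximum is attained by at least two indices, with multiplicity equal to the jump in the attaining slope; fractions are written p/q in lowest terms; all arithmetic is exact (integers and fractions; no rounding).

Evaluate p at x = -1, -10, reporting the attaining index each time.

p(-1) = max(6+0·(-1)=6, 8+1·(-1)=7, 7+2·(-1)=5) = 7 (attained by i=1)
p(-10) = max(6+0·(-10)=6, 8+1·(-10)=-2, 7+2·(-10)=-13) = 6 (attained by i=0)
Answer: p(-1) = 7; p(-10) = 6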